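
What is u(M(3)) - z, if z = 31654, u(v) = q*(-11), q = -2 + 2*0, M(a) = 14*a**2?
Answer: -31632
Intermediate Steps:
q = -2 (q = -2 + 0 = -2)
u(v) = 22 (u(v) = -2*(-11) = 22)
u(M(3)) - z = 22 - 1*31654 = 22 - 31654 = -31632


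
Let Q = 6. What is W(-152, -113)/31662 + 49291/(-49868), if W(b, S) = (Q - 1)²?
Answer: -779702471/789460308 ≈ -0.98764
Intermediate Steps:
W(b, S) = 25 (W(b, S) = (6 - 1)² = 5² = 25)
W(-152, -113)/31662 + 49291/(-49868) = 25/31662 + 49291/(-49868) = 25*(1/31662) + 49291*(-1/49868) = 25/31662 - 49291/49868 = -779702471/789460308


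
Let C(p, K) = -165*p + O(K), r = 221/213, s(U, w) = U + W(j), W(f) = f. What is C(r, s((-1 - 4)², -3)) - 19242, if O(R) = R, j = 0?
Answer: -1376562/71 ≈ -19388.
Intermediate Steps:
s(U, w) = U (s(U, w) = U + 0 = U)
r = 221/213 (r = 221*(1/213) = 221/213 ≈ 1.0376)
C(p, K) = K - 165*p (C(p, K) = -165*p + K = K - 165*p)
C(r, s((-1 - 4)², -3)) - 19242 = ((-1 - 4)² - 165*221/213) - 19242 = ((-5)² - 12155/71) - 19242 = (25 - 12155/71) - 19242 = -10380/71 - 19242 = -1376562/71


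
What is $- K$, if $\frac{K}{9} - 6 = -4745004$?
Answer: $42704982$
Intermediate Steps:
$K = -42704982$ ($K = 54 + 9 \left(-4745004\right) = 54 - 42705036 = -42704982$)
$- K = \left(-1\right) \left(-42704982\right) = 42704982$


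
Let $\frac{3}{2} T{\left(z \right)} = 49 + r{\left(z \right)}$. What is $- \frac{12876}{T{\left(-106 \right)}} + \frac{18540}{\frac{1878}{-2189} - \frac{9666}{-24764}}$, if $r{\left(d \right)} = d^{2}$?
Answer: $- \frac{51090908079066}{1288519165} \approx -39651.0$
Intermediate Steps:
$T{\left(z \right)} = \frac{98}{3} + \frac{2 z^{2}}{3}$ ($T{\left(z \right)} = \frac{2 \left(49 + z^{2}\right)}{3} = \frac{98}{3} + \frac{2 z^{2}}{3}$)
$- \frac{12876}{T{\left(-106 \right)}} + \frac{18540}{\frac{1878}{-2189} - \frac{9666}{-24764}} = - \frac{12876}{\frac{98}{3} + \frac{2 \left(-106\right)^{2}}{3}} + \frac{18540}{\frac{1878}{-2189} - \frac{9666}{-24764}} = - \frac{12876}{\frac{98}{3} + \frac{2}{3} \cdot 11236} + \frac{18540}{1878 \left(- \frac{1}{2189}\right) - - \frac{4833}{12382}} = - \frac{12876}{\frac{98}{3} + \frac{22472}{3}} + \frac{18540}{- \frac{1878}{2189} + \frac{4833}{12382}} = - \frac{12876}{\frac{22570}{3}} + \frac{18540}{- \frac{12673959}{27104198}} = \left(-12876\right) \frac{3}{22570} + 18540 \left(- \frac{27104198}{12673959}\right) = - \frac{522}{305} - \frac{167503943640}{4224653} = - \frac{51090908079066}{1288519165}$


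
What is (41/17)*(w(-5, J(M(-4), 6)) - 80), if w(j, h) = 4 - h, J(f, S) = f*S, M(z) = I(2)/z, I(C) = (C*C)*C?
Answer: -2624/17 ≈ -154.35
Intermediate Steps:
I(C) = C**3 (I(C) = C**2*C = C**3)
M(z) = 8/z (M(z) = 2**3/z = 8/z)
J(f, S) = S*f
(41/17)*(w(-5, J(M(-4), 6)) - 80) = (41/17)*((4 - 6*8/(-4)) - 80) = (41*(1/17))*((4 - 6*8*(-1/4)) - 80) = 41*((4 - 6*(-2)) - 80)/17 = 41*((4 - 1*(-12)) - 80)/17 = 41*((4 + 12) - 80)/17 = 41*(16 - 80)/17 = (41/17)*(-64) = -2624/17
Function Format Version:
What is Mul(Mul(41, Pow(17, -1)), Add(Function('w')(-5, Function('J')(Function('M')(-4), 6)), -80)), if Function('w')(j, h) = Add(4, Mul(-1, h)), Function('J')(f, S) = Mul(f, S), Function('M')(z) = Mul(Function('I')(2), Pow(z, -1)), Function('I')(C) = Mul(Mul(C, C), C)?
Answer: Rational(-2624, 17) ≈ -154.35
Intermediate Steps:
Function('I')(C) = Pow(C, 3) (Function('I')(C) = Mul(Pow(C, 2), C) = Pow(C, 3))
Function('M')(z) = Mul(8, Pow(z, -1)) (Function('M')(z) = Mul(Pow(2, 3), Pow(z, -1)) = Mul(8, Pow(z, -1)))
Function('J')(f, S) = Mul(S, f)
Mul(Mul(41, Pow(17, -1)), Add(Function('w')(-5, Function('J')(Function('M')(-4), 6)), -80)) = Mul(Mul(41, Pow(17, -1)), Add(Add(4, Mul(-1, Mul(6, Mul(8, Pow(-4, -1))))), -80)) = Mul(Mul(41, Rational(1, 17)), Add(Add(4, Mul(-1, Mul(6, Mul(8, Rational(-1, 4))))), -80)) = Mul(Rational(41, 17), Add(Add(4, Mul(-1, Mul(6, -2))), -80)) = Mul(Rational(41, 17), Add(Add(4, Mul(-1, -12)), -80)) = Mul(Rational(41, 17), Add(Add(4, 12), -80)) = Mul(Rational(41, 17), Add(16, -80)) = Mul(Rational(41, 17), -64) = Rational(-2624, 17)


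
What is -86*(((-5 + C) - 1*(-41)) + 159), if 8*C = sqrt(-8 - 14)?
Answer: -16770 - 43*I*sqrt(22)/4 ≈ -16770.0 - 50.422*I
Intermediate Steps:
C = I*sqrt(22)/8 (C = sqrt(-8 - 14)/8 = sqrt(-22)/8 = (I*sqrt(22))/8 = I*sqrt(22)/8 ≈ 0.5863*I)
-86*(((-5 + C) - 1*(-41)) + 159) = -86*(((-5 + I*sqrt(22)/8) - 1*(-41)) + 159) = -86*(((-5 + I*sqrt(22)/8) + 41) + 159) = -86*((36 + I*sqrt(22)/8) + 159) = -86*(195 + I*sqrt(22)/8) = -16770 - 43*I*sqrt(22)/4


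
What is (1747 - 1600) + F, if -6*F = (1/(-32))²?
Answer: 903167/6144 ≈ 147.00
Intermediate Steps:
F = -1/6144 (F = -(1/(-32))²/6 = -(-1/32)²/6 = -⅙*1/1024 = -1/6144 ≈ -0.00016276)
(1747 - 1600) + F = (1747 - 1600) - 1/6144 = 147 - 1/6144 = 903167/6144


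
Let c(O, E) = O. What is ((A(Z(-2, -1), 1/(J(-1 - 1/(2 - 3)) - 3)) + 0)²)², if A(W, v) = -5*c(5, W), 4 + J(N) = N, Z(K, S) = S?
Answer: 390625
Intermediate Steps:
J(N) = -4 + N
A(W, v) = -25 (A(W, v) = -5*5 = -25)
((A(Z(-2, -1), 1/(J(-1 - 1/(2 - 3)) - 3)) + 0)²)² = ((-25 + 0)²)² = ((-25)²)² = 625² = 390625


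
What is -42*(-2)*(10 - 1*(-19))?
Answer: 2436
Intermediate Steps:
-42*(-2)*(10 - 1*(-19)) = -(-84)*(10 + 19) = -(-84)*29 = -1*(-2436) = 2436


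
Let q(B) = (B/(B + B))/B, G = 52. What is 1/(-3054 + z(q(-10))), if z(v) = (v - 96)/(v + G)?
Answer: -1039/3175027 ≈ -0.00032724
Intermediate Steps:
q(B) = 1/(2*B) (q(B) = (B/((2*B)))/B = (B*(1/(2*B)))/B = 1/(2*B))
z(v) = (-96 + v)/(52 + v) (z(v) = (v - 96)/(v + 52) = (-96 + v)/(52 + v))
1/(-3054 + z(q(-10))) = 1/(-3054 + (-96 + (1/2)/(-10))/(52 + (1/2)/(-10))) = 1/(-3054 + (-96 + (1/2)*(-1/10))/(52 + (1/2)*(-1/10))) = 1/(-3054 + (-96 - 1/20)/(52 - 1/20)) = 1/(-3054 - 1921/20/(1039/20)) = 1/(-3054 + (20/1039)*(-1921/20)) = 1/(-3054 - 1921/1039) = 1/(-3175027/1039) = -1039/3175027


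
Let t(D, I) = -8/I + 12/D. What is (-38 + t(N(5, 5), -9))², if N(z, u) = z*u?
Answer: 67930564/50625 ≈ 1341.8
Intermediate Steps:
N(z, u) = u*z
(-38 + t(N(5, 5), -9))² = (-38 + (-8/(-9) + 12/((5*5))))² = (-38 + (-8*(-⅑) + 12/25))² = (-38 + (8/9 + 12*(1/25)))² = (-38 + (8/9 + 12/25))² = (-38 + 308/225)² = (-8242/225)² = 67930564/50625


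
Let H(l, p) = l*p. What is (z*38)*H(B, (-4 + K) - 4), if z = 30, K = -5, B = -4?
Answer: 59280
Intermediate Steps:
(z*38)*H(B, (-4 + K) - 4) = (30*38)*(-4*((-4 - 5) - 4)) = 1140*(-4*(-9 - 4)) = 1140*(-4*(-13)) = 1140*52 = 59280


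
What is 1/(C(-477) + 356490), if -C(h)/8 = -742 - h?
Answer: 1/358610 ≈ 2.7885e-6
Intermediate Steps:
C(h) = 5936 + 8*h (C(h) = -8*(-742 - h) = 5936 + 8*h)
1/(C(-477) + 356490) = 1/((5936 + 8*(-477)) + 356490) = 1/((5936 - 3816) + 356490) = 1/(2120 + 356490) = 1/358610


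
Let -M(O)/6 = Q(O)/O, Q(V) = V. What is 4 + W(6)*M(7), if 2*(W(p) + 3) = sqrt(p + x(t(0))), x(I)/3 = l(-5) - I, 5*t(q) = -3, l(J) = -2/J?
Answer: 13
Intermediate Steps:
t(q) = -3/5 (t(q) = (1/5)*(-3) = -3/5)
x(I) = 6/5 - 3*I (x(I) = 3*(-2/(-5) - I) = 3*(-2*(-1/5) - I) = 3*(2/5 - I) = 6/5 - 3*I)
M(O) = -6 (M(O) = -6*O/O = -6*1 = -6)
W(p) = -3 + sqrt(3 + p)/2 (W(p) = -3 + sqrt(p + (6/5 - 3*(-3/5)))/2 = -3 + sqrt(p + (6/5 + 9/5))/2 = -3 + sqrt(p + 3)/2 = -3 + sqrt(3 + p)/2)
4 + W(6)*M(7) = 4 + (-3 + sqrt(3 + 6)/2)*(-6) = 4 + (-3 + sqrt(9)/2)*(-6) = 4 + (-3 + (1/2)*3)*(-6) = 4 + (-3 + 3/2)*(-6) = 4 - 3/2*(-6) = 4 + 9 = 13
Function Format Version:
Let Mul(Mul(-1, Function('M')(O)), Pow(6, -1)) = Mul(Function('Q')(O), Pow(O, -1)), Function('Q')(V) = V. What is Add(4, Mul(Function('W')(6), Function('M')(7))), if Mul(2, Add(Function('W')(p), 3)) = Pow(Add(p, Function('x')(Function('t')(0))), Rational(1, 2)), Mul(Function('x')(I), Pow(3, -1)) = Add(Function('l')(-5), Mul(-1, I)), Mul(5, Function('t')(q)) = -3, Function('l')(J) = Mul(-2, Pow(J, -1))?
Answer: 13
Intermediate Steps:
Function('t')(q) = Rational(-3, 5) (Function('t')(q) = Mul(Rational(1, 5), -3) = Rational(-3, 5))
Function('x')(I) = Add(Rational(6, 5), Mul(-3, I)) (Function('x')(I) = Mul(3, Add(Mul(-2, Pow(-5, -1)), Mul(-1, I))) = Mul(3, Add(Mul(-2, Rational(-1, 5)), Mul(-1, I))) = Mul(3, Add(Rational(2, 5), Mul(-1, I))) = Add(Rational(6, 5), Mul(-3, I)))
Function('M')(O) = -6 (Function('M')(O) = Mul(-6, Mul(O, Pow(O, -1))) = Mul(-6, 1) = -6)
Function('W')(p) = Add(-3, Mul(Rational(1, 2), Pow(Add(3, p), Rational(1, 2)))) (Function('W')(p) = Add(-3, Mul(Rational(1, 2), Pow(Add(p, Add(Rational(6, 5), Mul(-3, Rational(-3, 5)))), Rational(1, 2)))) = Add(-3, Mul(Rational(1, 2), Pow(Add(p, Add(Rational(6, 5), Rational(9, 5))), Rational(1, 2)))) = Add(-3, Mul(Rational(1, 2), Pow(Add(p, 3), Rational(1, 2)))) = Add(-3, Mul(Rational(1, 2), Pow(Add(3, p), Rational(1, 2)))))
Add(4, Mul(Function('W')(6), Function('M')(7))) = Add(4, Mul(Add(-3, Mul(Rational(1, 2), Pow(Add(3, 6), Rational(1, 2)))), -6)) = Add(4, Mul(Add(-3, Mul(Rational(1, 2), Pow(9, Rational(1, 2)))), -6)) = Add(4, Mul(Add(-3, Mul(Rational(1, 2), 3)), -6)) = Add(4, Mul(Add(-3, Rational(3, 2)), -6)) = Add(4, Mul(Rational(-3, 2), -6)) = Add(4, 9) = 13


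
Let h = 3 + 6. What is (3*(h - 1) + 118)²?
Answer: 20164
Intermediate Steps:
h = 9
(3*(h - 1) + 118)² = (3*(9 - 1) + 118)² = (3*8 + 118)² = (24 + 118)² = 142² = 20164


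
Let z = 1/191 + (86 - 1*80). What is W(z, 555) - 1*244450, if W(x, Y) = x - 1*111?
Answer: -46710004/191 ≈ -2.4456e+5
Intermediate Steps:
z = 1147/191 (z = 1/191 + (86 - 80) = 1/191 + 6 = 1147/191 ≈ 6.0052)
W(x, Y) = -111 + x (W(x, Y) = x - 111 = -111 + x)
W(z, 555) - 1*244450 = (-111 + 1147/191) - 1*244450 = -20054/191 - 244450 = -46710004/191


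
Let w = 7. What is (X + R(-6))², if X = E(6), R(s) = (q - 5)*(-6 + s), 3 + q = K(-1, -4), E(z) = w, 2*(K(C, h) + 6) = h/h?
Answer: 28561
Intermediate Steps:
K(C, h) = -11/2 (K(C, h) = -6 + (h/h)/2 = -6 + (½)*1 = -6 + ½ = -11/2)
E(z) = 7
q = -17/2 (q = -3 - 11/2 = -17/2 ≈ -8.5000)
R(s) = 81 - 27*s/2 (R(s) = (-17/2 - 5)*(-6 + s) = -27*(-6 + s)/2 = 81 - 27*s/2)
X = 7
(X + R(-6))² = (7 + (81 - 27/2*(-6)))² = (7 + (81 + 81))² = (7 + 162)² = 169² = 28561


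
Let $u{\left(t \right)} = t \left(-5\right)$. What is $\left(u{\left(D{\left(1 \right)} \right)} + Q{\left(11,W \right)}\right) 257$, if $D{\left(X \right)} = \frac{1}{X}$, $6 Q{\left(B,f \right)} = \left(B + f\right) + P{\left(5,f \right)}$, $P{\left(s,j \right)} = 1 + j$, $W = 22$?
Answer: $\frac{3341}{3} \approx 1113.7$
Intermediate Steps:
$Q{\left(B,f \right)} = \frac{1}{6} + \frac{f}{3} + \frac{B}{6}$ ($Q{\left(B,f \right)} = \frac{\left(B + f\right) + \left(1 + f\right)}{6} = \frac{1 + B + 2 f}{6} = \frac{1}{6} + \frac{f}{3} + \frac{B}{6}$)
$u{\left(t \right)} = - 5 t$
$\left(u{\left(D{\left(1 \right)} \right)} + Q{\left(11,W \right)}\right) 257 = \left(- \frac{5}{1} + \left(\frac{1}{6} + \frac{1}{3} \cdot 22 + \frac{1}{6} \cdot 11\right)\right) 257 = \left(\left(-5\right) 1 + \left(\frac{1}{6} + \frac{22}{3} + \frac{11}{6}\right)\right) 257 = \left(-5 + \frac{28}{3}\right) 257 = \frac{13}{3} \cdot 257 = \frac{3341}{3}$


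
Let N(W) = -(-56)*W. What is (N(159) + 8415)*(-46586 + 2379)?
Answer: -765621033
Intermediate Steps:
N(W) = 56*W
(N(159) + 8415)*(-46586 + 2379) = (56*159 + 8415)*(-46586 + 2379) = (8904 + 8415)*(-44207) = 17319*(-44207) = -765621033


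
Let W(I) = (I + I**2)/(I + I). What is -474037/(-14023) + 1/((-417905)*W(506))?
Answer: 100437933241849/2971162880205 ≈ 33.804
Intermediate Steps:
W(I) = (I + I**2)/(2*I) (W(I) = (I + I**2)/((2*I)) = (I + I**2)*(1/(2*I)) = (I + I**2)/(2*I))
-474037/(-14023) + 1/((-417905)*W(506)) = -474037/(-14023) + 1/((-417905)*(1/2 + (1/2)*506)) = -474037*(-1/14023) - 1/(417905*(1/2 + 253)) = 474037/14023 - 1/(417905*507/2) = 474037/14023 - 1/417905*2/507 = 474037/14023 - 2/211877835 = 100437933241849/2971162880205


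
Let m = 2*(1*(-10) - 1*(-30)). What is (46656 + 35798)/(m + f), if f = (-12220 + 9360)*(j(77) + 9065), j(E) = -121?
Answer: -41227/12789900 ≈ -0.0032234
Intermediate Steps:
f = -25579840 (f = (-12220 + 9360)*(-121 + 9065) = -2860*8944 = -25579840)
m = 40 (m = 2*(-10 + 30) = 2*20 = 40)
(46656 + 35798)/(m + f) = (46656 + 35798)/(40 - 25579840) = 82454/(-25579800) = 82454*(-1/25579800) = -41227/12789900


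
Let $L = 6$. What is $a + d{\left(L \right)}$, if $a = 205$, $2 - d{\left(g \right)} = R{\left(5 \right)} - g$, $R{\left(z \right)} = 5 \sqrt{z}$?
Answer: $213 - 5 \sqrt{5} \approx 201.82$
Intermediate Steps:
$d{\left(g \right)} = 2 + g - 5 \sqrt{5}$ ($d{\left(g \right)} = 2 - \left(5 \sqrt{5} - g\right) = 2 - \left(- g + 5 \sqrt{5}\right) = 2 + \left(g - 5 \sqrt{5}\right) = 2 + g - 5 \sqrt{5}$)
$a + d{\left(L \right)} = 205 + \left(2 + 6 - 5 \sqrt{5}\right) = 205 + \left(8 - 5 \sqrt{5}\right) = 213 - 5 \sqrt{5}$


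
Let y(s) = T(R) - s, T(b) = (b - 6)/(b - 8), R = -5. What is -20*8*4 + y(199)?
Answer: -10896/13 ≈ -838.15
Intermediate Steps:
T(b) = (-6 + b)/(-8 + b)
y(s) = 11/13 - s (y(s) = (-6 - 5)/(-8 - 5) - s = -11/(-13) - s = -1/13*(-11) - s = 11/13 - s)
-20*8*4 + y(199) = -20*8*4 + (11/13 - 1*199) = -160*4 + (11/13 - 199) = -640 - 2576/13 = -10896/13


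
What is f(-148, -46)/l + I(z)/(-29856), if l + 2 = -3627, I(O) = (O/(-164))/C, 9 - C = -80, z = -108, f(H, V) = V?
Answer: 1670450347/131786583392 ≈ 0.012675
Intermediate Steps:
C = 89 (C = 9 - 1*(-80) = 9 + 80 = 89)
I(O) = -O/14596 (I(O) = (O/(-164))/89 = (O*(-1/164))*(1/89) = -O/164*(1/89) = -O/14596)
l = -3629 (l = -2 - 3627 = -3629)
f(-148, -46)/l + I(z)/(-29856) = -46/(-3629) - 1/14596*(-108)/(-29856) = -46*(-1/3629) + (27/3649)*(-1/29856) = 46/3629 - 9/36314848 = 1670450347/131786583392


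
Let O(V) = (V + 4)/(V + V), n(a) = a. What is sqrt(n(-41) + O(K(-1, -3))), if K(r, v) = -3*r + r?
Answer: I*sqrt(158)/2 ≈ 6.2849*I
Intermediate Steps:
K(r, v) = -2*r
O(V) = (4 + V)/(2*V) (O(V) = (4 + V)/((2*V)) = (4 + V)*(1/(2*V)) = (4 + V)/(2*V))
sqrt(n(-41) + O(K(-1, -3))) = sqrt(-41 + (4 - 2*(-1))/(2*((-2*(-1))))) = sqrt(-41 + (1/2)*(4 + 2)/2) = sqrt(-41 + (1/2)*(1/2)*6) = sqrt(-41 + 3/2) = sqrt(-79/2) = I*sqrt(158)/2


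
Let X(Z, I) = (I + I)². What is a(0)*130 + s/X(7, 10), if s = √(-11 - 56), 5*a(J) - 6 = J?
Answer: 156 + I*√67/400 ≈ 156.0 + 0.020463*I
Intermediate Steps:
a(J) = 6/5 + J/5
X(Z, I) = 4*I² (X(Z, I) = (2*I)² = 4*I²)
s = I*√67 (s = √(-67) = I*√67 ≈ 8.1853*I)
a(0)*130 + s/X(7, 10) = (6/5 + (⅕)*0)*130 + (I*√67)/((4*10²)) = (6/5 + 0)*130 + (I*√67)/((4*100)) = (6/5)*130 + (I*√67)/400 = 156 + (I*√67)*(1/400) = 156 + I*√67/400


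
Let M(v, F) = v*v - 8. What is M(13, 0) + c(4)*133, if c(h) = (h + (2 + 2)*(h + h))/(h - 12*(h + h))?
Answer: 2506/23 ≈ 108.96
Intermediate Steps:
M(v, F) = -8 + v**2 (M(v, F) = v**2 - 8 = -8 + v**2)
c(h) = -9/23 (c(h) = (h + 4*(2*h))/(h - 24*h) = (h + 8*h)/(h - 24*h) = (9*h)/((-23*h)) = (9*h)*(-1/(23*h)) = -9/23)
M(13, 0) + c(4)*133 = (-8 + 13**2) - 9/23*133 = (-8 + 169) - 1197/23 = 161 - 1197/23 = 2506/23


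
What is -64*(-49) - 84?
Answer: 3052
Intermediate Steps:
-64*(-49) - 84 = 3136 - 84 = 3052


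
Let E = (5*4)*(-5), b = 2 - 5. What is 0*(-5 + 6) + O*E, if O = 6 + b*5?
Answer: 900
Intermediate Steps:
b = -3
O = -9 (O = 6 - 3*5 = 6 - 15 = -9)
E = -100 (E = 20*(-5) = -100)
0*(-5 + 6) + O*E = 0*(-5 + 6) - 9*(-100) = 0*1 + 900 = 0 + 900 = 900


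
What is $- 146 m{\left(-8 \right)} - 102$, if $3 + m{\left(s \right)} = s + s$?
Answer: $2672$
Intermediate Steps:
$m{\left(s \right)} = -3 + 2 s$ ($m{\left(s \right)} = -3 + \left(s + s\right) = -3 + 2 s$)
$- 146 m{\left(-8 \right)} - 102 = - 146 \left(-3 + 2 \left(-8\right)\right) - 102 = - 146 \left(-3 - 16\right) - 102 = \left(-146\right) \left(-19\right) - 102 = 2774 - 102 = 2672$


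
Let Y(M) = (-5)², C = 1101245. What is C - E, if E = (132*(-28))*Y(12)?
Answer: 1193645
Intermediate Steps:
Y(M) = 25
E = -92400 (E = (132*(-28))*25 = -3696*25 = -92400)
C - E = 1101245 - 1*(-92400) = 1101245 + 92400 = 1193645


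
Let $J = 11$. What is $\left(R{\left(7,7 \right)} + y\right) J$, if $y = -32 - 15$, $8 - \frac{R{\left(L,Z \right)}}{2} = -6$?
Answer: $-209$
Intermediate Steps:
$R{\left(L,Z \right)} = 28$ ($R{\left(L,Z \right)} = 16 - -12 = 16 + 12 = 28$)
$y = -47$
$\left(R{\left(7,7 \right)} + y\right) J = \left(28 - 47\right) 11 = \left(-19\right) 11 = -209$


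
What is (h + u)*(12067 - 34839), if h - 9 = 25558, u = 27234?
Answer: -1202384372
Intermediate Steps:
h = 25567 (h = 9 + 25558 = 25567)
(h + u)*(12067 - 34839) = (25567 + 27234)*(12067 - 34839) = 52801*(-22772) = -1202384372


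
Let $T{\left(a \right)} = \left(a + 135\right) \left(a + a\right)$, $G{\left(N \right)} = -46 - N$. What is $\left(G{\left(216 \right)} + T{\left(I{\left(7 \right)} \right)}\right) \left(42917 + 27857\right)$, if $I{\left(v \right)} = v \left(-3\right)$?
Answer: $-357408700$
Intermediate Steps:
$I{\left(v \right)} = - 3 v$
$T{\left(a \right)} = 2 a \left(135 + a\right)$ ($T{\left(a \right)} = \left(135 + a\right) 2 a = 2 a \left(135 + a\right)$)
$\left(G{\left(216 \right)} + T{\left(I{\left(7 \right)} \right)}\right) \left(42917 + 27857\right) = \left(\left(-46 - 216\right) + 2 \left(\left(-3\right) 7\right) \left(135 - 21\right)\right) \left(42917 + 27857\right) = \left(\left(-46 - 216\right) + 2 \left(-21\right) \left(135 - 21\right)\right) 70774 = \left(-262 + 2 \left(-21\right) 114\right) 70774 = \left(-262 - 4788\right) 70774 = \left(-5050\right) 70774 = -357408700$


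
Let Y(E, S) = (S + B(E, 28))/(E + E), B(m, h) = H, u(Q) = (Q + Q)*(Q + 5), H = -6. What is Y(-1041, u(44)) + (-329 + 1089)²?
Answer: 601279447/1041 ≈ 5.7760e+5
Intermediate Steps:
u(Q) = 2*Q*(5 + Q) (u(Q) = (2*Q)*(5 + Q) = 2*Q*(5 + Q))
B(m, h) = -6
Y(E, S) = (-6 + S)/(2*E) (Y(E, S) = (S - 6)/(E + E) = (-6 + S)/((2*E)) = (-6 + S)*(1/(2*E)) = (-6 + S)/(2*E))
Y(-1041, u(44)) + (-329 + 1089)² = (½)*(-6 + 2*44*(5 + 44))/(-1041) + (-329 + 1089)² = (½)*(-1/1041)*(-6 + 2*44*49) + 760² = (½)*(-1/1041)*(-6 + 4312) + 577600 = (½)*(-1/1041)*4306 + 577600 = -2153/1041 + 577600 = 601279447/1041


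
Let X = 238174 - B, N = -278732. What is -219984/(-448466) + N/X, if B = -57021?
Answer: -30031824116/66192460435 ≈ -0.45370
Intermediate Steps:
X = 295195 (X = 238174 - 1*(-57021) = 238174 + 57021 = 295195)
-219984/(-448466) + N/X = -219984/(-448466) - 278732/295195 = -219984*(-1/448466) - 278732*1/295195 = 109992/224233 - 278732/295195 = -30031824116/66192460435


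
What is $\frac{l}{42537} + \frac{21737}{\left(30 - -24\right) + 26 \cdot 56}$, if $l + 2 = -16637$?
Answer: $\frac{899501879}{64230870} \approx 14.004$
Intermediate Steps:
$l = -16639$ ($l = -2 - 16637 = -16639$)
$\frac{l}{42537} + \frac{21737}{\left(30 - -24\right) + 26 \cdot 56} = - \frac{16639}{42537} + \frac{21737}{\left(30 - -24\right) + 26 \cdot 56} = \left(-16639\right) \frac{1}{42537} + \frac{21737}{\left(30 + 24\right) + 1456} = - \frac{16639}{42537} + \frac{21737}{54 + 1456} = - \frac{16639}{42537} + \frac{21737}{1510} = \frac{899501879}{64230870}$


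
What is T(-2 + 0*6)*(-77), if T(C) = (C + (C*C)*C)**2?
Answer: -7700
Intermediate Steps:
T(C) = (C + C**3)**2 (T(C) = (C + C**2*C)**2 = (C + C**3)**2)
T(-2 + 0*6)*(-77) = ((-2 + 0*6)**2*(1 + (-2 + 0*6)**2)**2)*(-77) = ((-2 + 0)**2*(1 + (-2 + 0)**2)**2)*(-77) = ((-2)**2*(1 + (-2)**2)**2)*(-77) = (4*(1 + 4)**2)*(-77) = (4*5**2)*(-77) = (4*25)*(-77) = 100*(-77) = -7700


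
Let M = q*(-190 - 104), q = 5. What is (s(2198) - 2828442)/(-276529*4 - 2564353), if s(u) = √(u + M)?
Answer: 2828442/3670469 - 2*√182/3670469 ≈ 0.77059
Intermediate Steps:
M = -1470 (M = 5*(-190 - 104) = 5*(-294) = -1470)
s(u) = √(-1470 + u) (s(u) = √(u - 1470) = √(-1470 + u))
(s(2198) - 2828442)/(-276529*4 - 2564353) = (√(-1470 + 2198) - 2828442)/(-276529*4 - 2564353) = (√728 - 2828442)/(-1106116 - 2564353) = (2*√182 - 2828442)/(-3670469) = (-2828442 + 2*√182)*(-1/3670469) = 2828442/3670469 - 2*√182/3670469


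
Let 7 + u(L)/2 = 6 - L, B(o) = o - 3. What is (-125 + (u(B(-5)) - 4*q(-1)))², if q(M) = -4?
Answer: 9025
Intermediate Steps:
B(o) = -3 + o
u(L) = -2 - 2*L (u(L) = -14 + 2*(6 - L) = -14 + (12 - 2*L) = -2 - 2*L)
(-125 + (u(B(-5)) - 4*q(-1)))² = (-125 + ((-2 - 2*(-3 - 5)) - 4*(-4)))² = (-125 + ((-2 - 2*(-8)) + 16))² = (-125 + ((-2 + 16) + 16))² = (-125 + (14 + 16))² = (-125 + 30)² = (-95)² = 9025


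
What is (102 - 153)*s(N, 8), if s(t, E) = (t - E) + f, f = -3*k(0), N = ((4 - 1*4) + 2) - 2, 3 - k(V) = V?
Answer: 867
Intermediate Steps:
k(V) = 3 - V
N = 0 (N = ((4 - 4) + 2) - 2 = (0 + 2) - 2 = 2 - 2 = 0)
f = -9 (f = -3*(3 - 1*0) = -3*(3 + 0) = -3*3 = -9)
s(t, E) = -9 + t - E (s(t, E) = (t - E) - 9 = -9 + t - E)
(102 - 153)*s(N, 8) = (102 - 153)*(-9 + 0 - 1*8) = -51*(-9 + 0 - 8) = -51*(-17) = 867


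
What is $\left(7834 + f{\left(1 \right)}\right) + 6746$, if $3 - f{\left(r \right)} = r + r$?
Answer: $14581$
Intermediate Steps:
$f{\left(r \right)} = 3 - 2 r$ ($f{\left(r \right)} = 3 - \left(r + r\right) = 3 - 2 r$)
$\left(7834 + f{\left(1 \right)}\right) + 6746 = \left(7834 + \left(3 - 2\right)\right) + 6746 = \left(7834 + 1\right) + 6746 = 7835 + 6746 = 14581$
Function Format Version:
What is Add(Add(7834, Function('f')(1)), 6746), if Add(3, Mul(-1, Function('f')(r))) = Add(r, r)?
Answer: 14581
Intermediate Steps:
Function('f')(r) = Add(3, Mul(-2, r)) (Function('f')(r) = Add(3, Mul(-1, Add(r, r))) = Add(3, Mul(-1, Mul(2, r))) = Add(3, Mul(-2, r)))
Add(Add(7834, Function('f')(1)), 6746) = Add(Add(7834, Add(3, Mul(-2, 1))), 6746) = Add(Add(7834, Add(3, -2)), 6746) = Add(Add(7834, 1), 6746) = Add(7835, 6746) = 14581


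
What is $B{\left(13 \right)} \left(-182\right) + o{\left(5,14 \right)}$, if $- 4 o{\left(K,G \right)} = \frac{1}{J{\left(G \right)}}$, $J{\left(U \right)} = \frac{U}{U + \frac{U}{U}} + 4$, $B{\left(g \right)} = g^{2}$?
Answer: $- \frac{9104383}{296} \approx -30758.0$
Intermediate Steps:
$J{\left(U \right)} = 4 + \frac{U}{1 + U}$ ($J{\left(U \right)} = \frac{U}{U + 1} + 4 = \frac{U}{1 + U} + 4 = 4 + \frac{U}{1 + U}$)
$o{\left(K,G \right)} = - \frac{1 + G}{4 \left(4 + 5 G\right)}$ ($o{\left(K,G \right)} = - \frac{1}{4 \frac{4 + 5 G}{1 + G}} = - \frac{\frac{1}{4 + 5 G} \left(1 + G\right)}{4} = - \frac{1 + G}{4 \left(4 + 5 G\right)}$)
$B{\left(13 \right)} \left(-182\right) + o{\left(5,14 \right)} = 13^{2} \left(-182\right) + \frac{-1 - 14}{4 \left(4 + 5 \cdot 14\right)} = 169 \left(-182\right) + \frac{-1 - 14}{4 \left(4 + 70\right)} = -30758 + \frac{1}{4} \cdot \frac{1}{74} \left(-15\right) = -30758 - \frac{15}{296} = - \frac{9104383}{296}$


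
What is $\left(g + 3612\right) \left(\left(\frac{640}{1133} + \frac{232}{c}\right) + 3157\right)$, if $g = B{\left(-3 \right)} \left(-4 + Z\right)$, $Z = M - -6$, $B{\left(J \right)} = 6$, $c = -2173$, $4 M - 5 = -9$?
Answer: $\frac{28125211422186}{2462009} \approx 1.1424 \cdot 10^{7}$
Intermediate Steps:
$M = -1$ ($M = \frac{5}{4} + \frac{1}{4} \left(-9\right) = \frac{5}{4} - \frac{9}{4} = -1$)
$Z = 5$ ($Z = -1 - -6 = -1 + 6 = 5$)
$g = 6$ ($g = 6 \left(-4 + 5\right) = 6 \cdot 1 = 6$)
$\left(g + 3612\right) \left(\left(\frac{640}{1133} + \frac{232}{c}\right) + 3157\right) = \left(6 + 3612\right) \left(\left(\frac{640}{1133} + \frac{232}{-2173}\right) + 3157\right) = 3618 \left(\left(640 \cdot \frac{1}{1133} + 232 \left(- \frac{1}{2173}\right)\right) + 3157\right) = 3618 \left(\left(\frac{640}{1133} - \frac{232}{2173}\right) + 3157\right) = 3618 \left(\frac{1127864}{2462009} + 3157\right) = 3618 \cdot \frac{7773690277}{2462009} = \frac{28125211422186}{2462009}$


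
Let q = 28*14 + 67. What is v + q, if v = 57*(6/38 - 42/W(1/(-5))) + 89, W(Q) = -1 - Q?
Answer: 7099/2 ≈ 3549.5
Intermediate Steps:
v = 6181/2 (v = 57*(6/38 - 42/(-1 - 1/(-5))) + 89 = 57*(6*(1/38) - 42/(-1 - (-1)/5)) + 89 = 57*(3/19 - 42/(-1 - 1*(-⅕))) + 89 = 57*(3/19 - 42/(-1 + ⅕)) + 89 = 57*(3/19 - 42/(-⅘)) + 89 = 57*(3/19 - 42*(-5/4)) + 89 = 57*(3/19 + 105/2) + 89 = 57*(2001/38) + 89 = 6003/2 + 89 = 6181/2 ≈ 3090.5)
q = 459 (q = 392 + 67 = 459)
v + q = 6181/2 + 459 = 7099/2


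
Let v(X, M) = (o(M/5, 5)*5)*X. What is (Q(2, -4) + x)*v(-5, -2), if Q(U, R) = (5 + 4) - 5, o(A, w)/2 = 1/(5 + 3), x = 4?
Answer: -50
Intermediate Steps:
o(A, w) = ¼ (o(A, w) = 2/(5 + 3) = 2/8 = 2*(⅛) = ¼)
v(X, M) = 5*X/4 (v(X, M) = ((¼)*5)*X = 5*X/4)
Q(U, R) = 4 (Q(U, R) = 9 - 5 = 4)
(Q(2, -4) + x)*v(-5, -2) = (4 + 4)*((5/4)*(-5)) = 8*(-25/4) = -50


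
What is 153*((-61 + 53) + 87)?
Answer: 12087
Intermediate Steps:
153*((-61 + 53) + 87) = 153*(-8 + 87) = 153*79 = 12087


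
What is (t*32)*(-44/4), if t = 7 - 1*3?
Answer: -1408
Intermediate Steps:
t = 4 (t = 7 - 3 = 4)
(t*32)*(-44/4) = (4*32)*(-44/4) = 128*(-44*1/4) = 128*(-11) = -1408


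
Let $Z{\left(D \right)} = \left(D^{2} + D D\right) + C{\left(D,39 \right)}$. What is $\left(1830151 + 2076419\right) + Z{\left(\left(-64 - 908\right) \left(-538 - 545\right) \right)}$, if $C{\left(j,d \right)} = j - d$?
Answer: $2216258481159$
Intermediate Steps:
$Z{\left(D \right)} = -39 + D + 2 D^{2}$ ($Z{\left(D \right)} = \left(D^{2} + D D\right) + \left(D - 39\right) = \left(D^{2} + D^{2}\right) + \left(D - 39\right) = 2 D^{2} + \left(-39 + D\right) = -39 + D + 2 D^{2}$)
$\left(1830151 + 2076419\right) + Z{\left(\left(-64 - 908\right) \left(-538 - 545\right) \right)} = \left(1830151 + 2076419\right) + \left(-39 + \left(-64 - 908\right) \left(-538 - 545\right) + 2 \left(\left(-64 - 908\right) \left(-538 - 545\right)\right)^{2}\right) = 3906570 - \left(-1052637 - 2216253521952\right) = 3906570 + \left(-39 + 1052676 + 2 \cdot 1052676^{2}\right) = 3906570 + \left(-39 + 1052676 + 2 \cdot 1108126760976\right) = 3906570 + \left(-39 + 1052676 + 2216253521952\right) = 3906570 + 2216254574589 = 2216258481159$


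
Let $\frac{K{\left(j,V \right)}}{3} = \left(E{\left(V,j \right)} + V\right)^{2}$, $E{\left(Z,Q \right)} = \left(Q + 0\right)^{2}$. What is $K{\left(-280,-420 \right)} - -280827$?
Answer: $18242922027$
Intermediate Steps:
$E{\left(Z,Q \right)} = Q^{2}$
$K{\left(j,V \right)} = 3 \left(V + j^{2}\right)^{2}$ ($K{\left(j,V \right)} = 3 \left(j^{2} + V\right)^{2} = 3 \left(V + j^{2}\right)^{2}$)
$K{\left(-280,-420 \right)} - -280827 = 3 \left(-420 + \left(-280\right)^{2}\right)^{2} - -280827 = 3 \left(-420 + 78400\right)^{2} + 280827 = 3 \cdot 77980^{2} + 280827 = 3 \cdot 6080880400 + 280827 = 18242641200 + 280827 = 18242922027$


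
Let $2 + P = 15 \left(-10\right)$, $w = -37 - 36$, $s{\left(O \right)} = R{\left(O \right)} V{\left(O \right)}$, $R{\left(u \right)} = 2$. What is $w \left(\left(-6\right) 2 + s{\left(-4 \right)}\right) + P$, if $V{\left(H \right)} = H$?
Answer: $1308$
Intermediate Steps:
$s{\left(O \right)} = 2 O$
$w = -73$
$P = -152$ ($P = -2 + 15 \left(-10\right) = -2 - 150 = -152$)
$w \left(\left(-6\right) 2 + s{\left(-4 \right)}\right) + P = - 73 \left(\left(-6\right) 2 + 2 \left(-4\right)\right) - 152 = - 73 \left(-12 - 8\right) - 152 = \left(-73\right) \left(-20\right) - 152 = 1460 - 152 = 1308$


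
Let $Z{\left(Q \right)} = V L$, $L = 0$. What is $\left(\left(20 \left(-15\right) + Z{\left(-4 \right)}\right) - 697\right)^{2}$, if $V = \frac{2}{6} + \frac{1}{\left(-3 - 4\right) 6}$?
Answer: $994009$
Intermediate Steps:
$V = \frac{13}{42}$ ($V = 2 \cdot \frac{1}{6} + \frac{1}{-7} \cdot \frac{1}{6} = \frac{1}{3} - \frac{1}{42} = \frac{13}{42} \approx 0.30952$)
$Z{\left(Q \right)} = 0$ ($Z{\left(Q \right)} = \frac{13}{42} \cdot 0 = 0$)
$\left(\left(20 \left(-15\right) + Z{\left(-4 \right)}\right) - 697\right)^{2} = \left(\left(20 \left(-15\right) + 0\right) - 697\right)^{2} = \left(\left(-300 + 0\right) - 697\right)^{2} = \left(-300 - 697\right)^{2} = \left(-997\right)^{2} = 994009$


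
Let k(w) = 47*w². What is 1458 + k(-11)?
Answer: 7145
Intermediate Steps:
1458 + k(-11) = 1458 + 47*(-11)² = 1458 + 47*121 = 1458 + 5687 = 7145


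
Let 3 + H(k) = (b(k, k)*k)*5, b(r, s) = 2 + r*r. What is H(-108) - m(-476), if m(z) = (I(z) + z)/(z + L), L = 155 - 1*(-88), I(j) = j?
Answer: -1467817771/233 ≈ -6.2996e+6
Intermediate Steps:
b(r, s) = 2 + r**2
H(k) = -3 + 5*k*(2 + k**2) (H(k) = -3 + ((2 + k**2)*k)*5 = -3 + (k*(2 + k**2))*5 = -3 + 5*k*(2 + k**2))
L = 243 (L = 155 + 88 = 243)
m(z) = 2*z/(243 + z) (m(z) = (z + z)/(z + 243) = (2*z)/(243 + z) = 2*z/(243 + z))
H(-108) - m(-476) = (-3 + 5*(-108)*(2 + (-108)**2)) - 2*(-476)/(243 - 476) = (-3 + 5*(-108)*(2 + 11664)) - 2*(-476)/(-233) = (-3 + 5*(-108)*11666) - 2*(-476)*(-1)/233 = (-3 - 6299640) - 1*952/233 = -6299643 - 952/233 = -1467817771/233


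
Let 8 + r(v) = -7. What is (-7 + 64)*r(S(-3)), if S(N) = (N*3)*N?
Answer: -855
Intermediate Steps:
S(N) = 3*N² (S(N) = (3*N)*N = 3*N²)
r(v) = -15 (r(v) = -8 - 7 = -15)
(-7 + 64)*r(S(-3)) = (-7 + 64)*(-15) = 57*(-15) = -855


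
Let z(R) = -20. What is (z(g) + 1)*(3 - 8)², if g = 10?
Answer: -475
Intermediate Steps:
(z(g) + 1)*(3 - 8)² = (-20 + 1)*(3 - 8)² = -19*(-5)² = -19*25 = -475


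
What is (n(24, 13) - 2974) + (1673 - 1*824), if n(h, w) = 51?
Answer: -2074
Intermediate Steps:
(n(24, 13) - 2974) + (1673 - 1*824) = (51 - 2974) + (1673 - 1*824) = -2923 + (1673 - 824) = -2923 + 849 = -2074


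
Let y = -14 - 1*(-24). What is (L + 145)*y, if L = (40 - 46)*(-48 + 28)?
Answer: 2650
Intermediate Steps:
y = 10 (y = -14 + 24 = 10)
L = 120 (L = -6*(-20) = 120)
(L + 145)*y = (120 + 145)*10 = 265*10 = 2650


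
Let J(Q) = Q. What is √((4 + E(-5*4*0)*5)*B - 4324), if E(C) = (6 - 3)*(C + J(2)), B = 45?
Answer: I*√2794 ≈ 52.858*I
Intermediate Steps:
E(C) = 6 + 3*C (E(C) = (6 - 3)*(C + 2) = 3*(2 + C) = 6 + 3*C)
√((4 + E(-5*4*0)*5)*B - 4324) = √((4 + (6 + 3*(-5*4*0))*5)*45 - 4324) = √((4 + (6 + 3*(-20*0))*5)*45 - 4324) = √((4 + (6 + 3*0)*5)*45 - 4324) = √((4 + (6 + 0)*5)*45 - 4324) = √((4 + 6*5)*45 - 4324) = √((4 + 30)*45 - 4324) = √(34*45 - 4324) = √(1530 - 4324) = √(-2794) = I*√2794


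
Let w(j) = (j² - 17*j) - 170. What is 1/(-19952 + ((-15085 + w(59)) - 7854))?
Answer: -1/40583 ≈ -2.4641e-5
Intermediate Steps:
w(j) = -170 + j² - 17*j
1/(-19952 + ((-15085 + w(59)) - 7854)) = 1/(-19952 + ((-15085 + (-170 + 59² - 17*59)) - 7854)) = 1/(-19952 + ((-15085 + (-170 + 3481 - 1003)) - 7854)) = 1/(-19952 + ((-15085 + 2308) - 7854)) = 1/(-19952 + (-12777 - 7854)) = 1/(-19952 - 20631) = 1/(-40583) = -1/40583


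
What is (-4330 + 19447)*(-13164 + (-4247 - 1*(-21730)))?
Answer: 65290323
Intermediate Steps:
(-4330 + 19447)*(-13164 + (-4247 - 1*(-21730))) = 15117*(-13164 + (-4247 + 21730)) = 15117*(-13164 + 17483) = 15117*4319 = 65290323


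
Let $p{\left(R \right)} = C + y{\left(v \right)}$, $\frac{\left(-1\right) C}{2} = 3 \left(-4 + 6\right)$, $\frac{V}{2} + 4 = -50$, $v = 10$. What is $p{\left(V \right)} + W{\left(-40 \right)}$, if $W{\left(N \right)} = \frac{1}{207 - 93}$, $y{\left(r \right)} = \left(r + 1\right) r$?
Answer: $\frac{11173}{114} \approx 98.009$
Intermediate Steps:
$V = -108$ ($V = -8 + 2 \left(-50\right) = -8 - 100 = -108$)
$y{\left(r \right)} = r \left(1 + r\right)$ ($y{\left(r \right)} = \left(1 + r\right) r = r \left(1 + r\right)$)
$C = -12$ ($C = - 2 \cdot 3 \left(-4 + 6\right) = - 2 \cdot 3 \cdot 2 = \left(-2\right) 6 = -12$)
$p{\left(R \right)} = 98$ ($p{\left(R \right)} = -12 + 10 \left(1 + 10\right) = -12 + 10 \cdot 11 = -12 + 110 = 98$)
$W{\left(N \right)} = \frac{1}{114}$
$p{\left(V \right)} + W{\left(-40 \right)} = 98 + \frac{1}{114} = \frac{11173}{114}$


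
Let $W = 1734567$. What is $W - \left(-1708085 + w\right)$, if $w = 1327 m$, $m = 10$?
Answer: $3429382$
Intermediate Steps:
$w = 13270$ ($w = 1327 \cdot 10 = 13270$)
$W - \left(-1708085 + w\right) = 1734567 - \left(-1708085 + 13270\right) = 1734567 - -1694815 = 1734567 + 1694815 = 3429382$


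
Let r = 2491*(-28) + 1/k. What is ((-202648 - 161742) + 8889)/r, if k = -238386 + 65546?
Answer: 61444792840/12055244321 ≈ 5.0969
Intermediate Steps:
k = -172840
r = -12055244321/172840 (r = 2491*(-28) + 1/(-172840) = -69748 - 1/172840 = -12055244321/172840 ≈ -69748.)
((-202648 - 161742) + 8889)/r = ((-202648 - 161742) + 8889)/(-12055244321/172840) = (-364390 + 8889)*(-172840/12055244321) = -355501*(-172840/12055244321) = 61444792840/12055244321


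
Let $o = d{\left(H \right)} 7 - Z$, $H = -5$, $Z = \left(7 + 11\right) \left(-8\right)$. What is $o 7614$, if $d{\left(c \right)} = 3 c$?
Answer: $296946$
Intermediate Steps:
$Z = -144$ ($Z = 18 \left(-8\right) = -144$)
$o = 39$ ($o = 3 \left(-5\right) 7 - -144 = \left(-15\right) 7 + 144 = -105 + 144 = 39$)
$o 7614 = 39 \cdot 7614 = 296946$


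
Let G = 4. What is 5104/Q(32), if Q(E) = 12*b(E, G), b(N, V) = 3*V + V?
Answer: 319/12 ≈ 26.583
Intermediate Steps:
b(N, V) = 4*V
Q(E) = 192 (Q(E) = 12*(4*4) = 12*16 = 192)
5104/Q(32) = 5104/192 = 5104*(1/192) = 319/12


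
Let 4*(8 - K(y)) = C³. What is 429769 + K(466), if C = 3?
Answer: 1719081/4 ≈ 4.2977e+5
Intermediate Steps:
K(y) = 5/4 (K(y) = 8 - ¼*3³ = 8 - ¼*27 = 8 - 27/4 = 5/4)
429769 + K(466) = 429769 + 5/4 = 1719081/4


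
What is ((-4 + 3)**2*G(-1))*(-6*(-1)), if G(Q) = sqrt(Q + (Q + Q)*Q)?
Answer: 6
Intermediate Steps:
G(Q) = sqrt(Q + 2*Q**2) (G(Q) = sqrt(Q + (2*Q)*Q) = sqrt(Q + 2*Q**2))
((-4 + 3)**2*G(-1))*(-6*(-1)) = ((-4 + 3)**2*sqrt(-(1 + 2*(-1))))*(-6*(-1)) = ((-1)**2*sqrt(-(1 - 2)))*6 = (1*sqrt(-1*(-1)))*6 = (1*sqrt(1))*6 = (1*1)*6 = 1*6 = 6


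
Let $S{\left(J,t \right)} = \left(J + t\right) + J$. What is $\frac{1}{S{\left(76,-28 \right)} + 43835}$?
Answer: $\frac{1}{43959} \approx 2.2748 \cdot 10^{-5}$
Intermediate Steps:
$S{\left(J,t \right)} = t + 2 J$
$\frac{1}{S{\left(76,-28 \right)} + 43835} = \frac{1}{\left(-28 + 2 \cdot 76\right) + 43835} = \frac{1}{\left(-28 + 152\right) + 43835} = \frac{1}{124 + 43835} = \frac{1}{43959}$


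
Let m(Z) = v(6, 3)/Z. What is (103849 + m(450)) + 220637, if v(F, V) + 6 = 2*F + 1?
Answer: 146018707/450 ≈ 3.2449e+5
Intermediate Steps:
v(F, V) = -5 + 2*F (v(F, V) = -6 + (2*F + 1) = -6 + (1 + 2*F) = -5 + 2*F)
m(Z) = 7/Z (m(Z) = (-5 + 2*6)/Z = (-5 + 12)/Z = 7/Z)
(103849 + m(450)) + 220637 = (103849 + 7/450) + 220637 = 46732057/450 + 220637 = 146018707/450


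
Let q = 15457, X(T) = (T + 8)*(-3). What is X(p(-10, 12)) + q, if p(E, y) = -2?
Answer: 15439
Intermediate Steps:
X(T) = -24 - 3*T (X(T) = (8 + T)*(-3) = -24 - 3*T)
X(p(-10, 12)) + q = (-24 - 3*(-2)) + 15457 = (-24 + 6) + 15457 = -18 + 15457 = 15439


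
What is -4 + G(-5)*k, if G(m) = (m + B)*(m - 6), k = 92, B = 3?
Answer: 2020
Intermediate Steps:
G(m) = (-6 + m)*(3 + m) (G(m) = (m + 3)*(m - 6) = (3 + m)*(-6 + m) = (-6 + m)*(3 + m))
-4 + G(-5)*k = -4 + (-18 + (-5)**2 - 3*(-5))*92 = -4 + (-18 + 25 + 15)*92 = -4 + 22*92 = -4 + 2024 = 2020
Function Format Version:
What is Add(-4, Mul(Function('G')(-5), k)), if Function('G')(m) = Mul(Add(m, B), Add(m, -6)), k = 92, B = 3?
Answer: 2020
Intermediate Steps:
Function('G')(m) = Mul(Add(-6, m), Add(3, m)) (Function('G')(m) = Mul(Add(m, 3), Add(m, -6)) = Mul(Add(3, m), Add(-6, m)) = Mul(Add(-6, m), Add(3, m)))
Add(-4, Mul(Function('G')(-5), k)) = Add(-4, Mul(Add(-18, Pow(-5, 2), Mul(-3, -5)), 92)) = Add(-4, Mul(Add(-18, 25, 15), 92)) = Add(-4, Mul(22, 92)) = Add(-4, 2024) = 2020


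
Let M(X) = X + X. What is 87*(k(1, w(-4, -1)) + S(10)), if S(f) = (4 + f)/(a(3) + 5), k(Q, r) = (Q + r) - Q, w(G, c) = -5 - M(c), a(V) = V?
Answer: -435/4 ≈ -108.75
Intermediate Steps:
M(X) = 2*X
w(G, c) = -5 - 2*c
k(Q, r) = r
S(f) = ½ + f/8 (S(f) = (4 + f)/(3 + 5) = (4 + f)/8 = (4 + f)*(⅛) = ½ + f/8)
87*(k(1, w(-4, -1)) + S(10)) = 87*((-5 - 2*(-1)) + (½ + (⅛)*10)) = 87*((-5 + 2) + (½ + 5/4)) = 87*(-3 + 7/4) = 87*(-5/4) = -435/4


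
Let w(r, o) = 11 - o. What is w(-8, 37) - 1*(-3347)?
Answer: 3321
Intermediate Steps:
w(-8, 37) - 1*(-3347) = (11 - 1*37) - 1*(-3347) = (11 - 37) + 3347 = -26 + 3347 = 3321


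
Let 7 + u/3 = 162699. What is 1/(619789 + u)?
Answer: 1/1107865 ≈ 9.0264e-7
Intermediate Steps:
u = 488076 (u = -21 + 3*162699 = -21 + 488097 = 488076)
1/(619789 + u) = 1/(619789 + 488076) = 1/1107865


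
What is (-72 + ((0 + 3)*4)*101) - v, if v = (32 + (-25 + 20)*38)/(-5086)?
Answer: 2898941/2543 ≈ 1140.0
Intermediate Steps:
v = 79/2543 (v = (32 - 5*38)*(-1/5086) = (32 - 190)*(-1/5086) = -158*(-1/5086) = 79/2543 ≈ 0.031066)
(-72 + ((0 + 3)*4)*101) - v = (-72 + ((0 + 3)*4)*101) - 1*79/2543 = (-72 + (3*4)*101) - 79/2543 = (-72 + 12*101) - 79/2543 = (-72 + 1212) - 79/2543 = 1140 - 79/2543 = 2898941/2543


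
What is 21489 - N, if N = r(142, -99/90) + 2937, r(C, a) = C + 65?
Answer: 18345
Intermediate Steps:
r(C, a) = 65 + C
N = 3144 (N = (65 + 142) + 2937 = 207 + 2937 = 3144)
21489 - N = 21489 - 1*3144 = 21489 - 3144 = 18345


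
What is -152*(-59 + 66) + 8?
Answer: -1056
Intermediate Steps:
-152*(-59 + 66) + 8 = -152*7 + 8 = -1064 + 8 = -1056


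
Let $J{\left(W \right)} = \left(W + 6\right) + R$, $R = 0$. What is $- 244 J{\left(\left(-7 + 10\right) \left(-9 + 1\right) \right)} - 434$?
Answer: $3958$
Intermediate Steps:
$J{\left(W \right)} = 6 + W$ ($J{\left(W \right)} = \left(W + 6\right) + 0 = \left(6 + W\right) + 0 = 6 + W$)
$- 244 J{\left(\left(-7 + 10\right) \left(-9 + 1\right) \right)} - 434 = - 244 \left(6 + \left(-7 + 10\right) \left(-9 + 1\right)\right) - 434 = - 244 \left(6 + 3 \left(-8\right)\right) - 434 = - 244 \left(6 - 24\right) - 434 = \left(-244\right) \left(-18\right) - 434 = 4392 - 434 = 3958$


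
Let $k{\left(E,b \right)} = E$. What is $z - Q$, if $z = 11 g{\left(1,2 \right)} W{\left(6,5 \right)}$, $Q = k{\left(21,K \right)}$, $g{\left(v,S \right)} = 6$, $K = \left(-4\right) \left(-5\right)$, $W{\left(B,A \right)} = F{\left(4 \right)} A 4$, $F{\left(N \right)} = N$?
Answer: $5259$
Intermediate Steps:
$W{\left(B,A \right)} = 16 A$ ($W{\left(B,A \right)} = 4 A 4 = 16 A$)
$K = 20$
$Q = 21$
$z = 5280$ ($z = 11 \cdot 6 \cdot 16 \cdot 5 = 66 \cdot 80 = 5280$)
$z - Q = 5280 - 21 = 5259$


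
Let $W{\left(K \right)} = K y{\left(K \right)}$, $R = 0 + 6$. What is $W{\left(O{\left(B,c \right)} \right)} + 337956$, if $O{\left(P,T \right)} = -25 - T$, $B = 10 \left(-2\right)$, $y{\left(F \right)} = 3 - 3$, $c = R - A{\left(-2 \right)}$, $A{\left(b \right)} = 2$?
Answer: $337956$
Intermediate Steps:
$R = 6$
$c = 4$ ($c = 6 - 2 = 4$)
$y{\left(F \right)} = 0$
$B = -20$
$W{\left(K \right)} = 0$ ($W{\left(K \right)} = K 0 = 0$)
$W{\left(O{\left(B,c \right)} \right)} + 337956 = 0 + 337956 = 337956$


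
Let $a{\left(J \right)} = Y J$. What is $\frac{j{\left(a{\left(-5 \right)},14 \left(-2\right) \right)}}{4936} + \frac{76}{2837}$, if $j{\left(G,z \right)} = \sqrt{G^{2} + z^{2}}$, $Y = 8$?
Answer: $\frac{76}{2837} + \frac{\sqrt{149}}{1234} \approx 0.036681$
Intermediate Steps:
$a{\left(J \right)} = 8 J$
$\frac{j{\left(a{\left(-5 \right)},14 \left(-2\right) \right)}}{4936} + \frac{76}{2837} = \frac{\sqrt{\left(8 \left(-5\right)\right)^{2} + \left(14 \left(-2\right)\right)^{2}}}{4936} + \frac{76}{2837} = \sqrt{\left(-40\right)^{2} + \left(-28\right)^{2}} \cdot \frac{1}{4936} + 76 \cdot \frac{1}{2837} = \sqrt{1600 + 784} \cdot \frac{1}{4936} + \frac{76}{2837} = \sqrt{2384} \cdot \frac{1}{4936} + \frac{76}{2837} = 4 \sqrt{149} \cdot \frac{1}{4936} + \frac{76}{2837} = \frac{\sqrt{149}}{1234} + \frac{76}{2837} = \frac{76}{2837} + \frac{\sqrt{149}}{1234}$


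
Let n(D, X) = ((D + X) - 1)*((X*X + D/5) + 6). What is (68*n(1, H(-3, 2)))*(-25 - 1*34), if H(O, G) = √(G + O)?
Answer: -104312*I/5 ≈ -20862.0*I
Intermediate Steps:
n(D, X) = (-1 + D + X)*(6 + X² + D/5) (n(D, X) = (-1 + D + X)*((X² + D*(⅕)) + 6) = (-1 + D + X)*((X² + D/5) + 6) = (-1 + D + X)*(6 + X² + D/5))
(68*n(1, H(-3, 2)))*(-25 - 1*34) = (68*(-6 + (√(2 - 3))³ - (√(2 - 3))² + 6*√(2 - 3) + (⅕)*1² + (29/5)*1 + 1*(√(2 - 3))² + (⅕)*1*√(2 - 3)))*(-25 - 1*34) = (68*(-6 + (√(-1))³ - (√(-1))² + 6*√(-1) + (⅕)*1 + 29/5 + 1*(√(-1))² + (⅕)*1*√(-1)))*(-25 - 34) = (68*(-6 + I³ - I² + 6*I + ⅕ + 29/5 + 1*I² + (⅕)*1*I))*(-59) = (68*(-6 - I - 1*(-1) + 6*I + ⅕ + 29/5 + 1*(-1) + I/5))*(-59) = (68*(-6 - I + 1 + 6*I + ⅕ + 29/5 - 1 + I/5))*(-59) = (68*(26*I/5))*(-59) = (1768*I/5)*(-59) = -104312*I/5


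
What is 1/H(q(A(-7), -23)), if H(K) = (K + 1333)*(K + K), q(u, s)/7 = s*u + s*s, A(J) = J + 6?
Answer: 1/40162416 ≈ 2.4899e-8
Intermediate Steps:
A(J) = 6 + J
q(u, s) = 7*s**2 + 7*s*u (q(u, s) = 7*(s*u + s*s) = 7*(s*u + s**2) = 7*(s**2 + s*u) = 7*s**2 + 7*s*u)
H(K) = 2*K*(1333 + K) (H(K) = (1333 + K)*(2*K) = 2*K*(1333 + K))
1/H(q(A(-7), -23)) = 1/(2*(7*(-23)*(-23 + (6 - 7)))*(1333 + 7*(-23)*(-23 + (6 - 7)))) = 1/(2*(7*(-23)*(-23 - 1))*(1333 + 7*(-23)*(-23 - 1))) = 1/(2*(7*(-23)*(-24))*(1333 + 7*(-23)*(-24))) = 1/(2*3864*(1333 + 3864)) = 1/(2*3864*5197) = 1/40162416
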